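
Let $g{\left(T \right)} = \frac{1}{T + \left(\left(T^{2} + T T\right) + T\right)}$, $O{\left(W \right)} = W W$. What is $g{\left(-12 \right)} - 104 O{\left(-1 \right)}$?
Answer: $- \frac{27455}{264} \approx -104.0$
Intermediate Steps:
$O{\left(W \right)} = W^{2}$
$g{\left(T \right)} = \frac{1}{2 T + 2 T^{2}}$ ($g{\left(T \right)} = \frac{1}{T + \left(\left(T^{2} + T^{2}\right) + T\right)} = \frac{1}{T + \left(2 T^{2} + T\right)} = \frac{1}{T + \left(T + 2 T^{2}\right)} = \frac{1}{2 T + 2 T^{2}}$)
$g{\left(-12 \right)} - 104 O{\left(-1 \right)} = \frac{1}{2 \left(-12\right) \left(1 - 12\right)} - 104 \left(-1\right)^{2} = \frac{1}{2} \left(- \frac{1}{12}\right) \frac{1}{-11} - 104 = \frac{1}{2} \left(- \frac{1}{12}\right) \left(- \frac{1}{11}\right) - 104 = \frac{1}{264} - 104 = - \frac{27455}{264}$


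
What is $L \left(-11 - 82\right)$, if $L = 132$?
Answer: $-12276$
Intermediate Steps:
$L \left(-11 - 82\right) = 132 \left(-11 - 82\right) = 132 \left(-93\right) = -12276$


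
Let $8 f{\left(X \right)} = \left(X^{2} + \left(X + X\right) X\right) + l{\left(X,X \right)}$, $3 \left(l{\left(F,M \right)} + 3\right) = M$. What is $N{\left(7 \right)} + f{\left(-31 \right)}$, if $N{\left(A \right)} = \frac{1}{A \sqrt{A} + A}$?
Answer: $\frac{60259}{168} + \frac{\sqrt{7}}{42} \approx 358.75$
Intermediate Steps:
$l{\left(F,M \right)} = -3 + \frac{M}{3}$
$N{\left(A \right)} = \frac{1}{A + A^{\frac{3}{2}}}$ ($N{\left(A \right)} = \frac{1}{A^{\frac{3}{2}} + A} = \frac{1}{A + A^{\frac{3}{2}}}$)
$f{\left(X \right)} = - \frac{3}{8} + \frac{X}{24} + \frac{3 X^{2}}{8}$ ($f{\left(X \right)} = \frac{\left(X^{2} + \left(X + X\right) X\right) + \left(-3 + \frac{X}{3}\right)}{8} = \frac{\left(X^{2} + 2 X X\right) + \left(-3 + \frac{X}{3}\right)}{8} = \frac{\left(X^{2} + 2 X^{2}\right) + \left(-3 + \frac{X}{3}\right)}{8} = \frac{3 X^{2} + \left(-3 + \frac{X}{3}\right)}{8} = \frac{-3 + 3 X^{2} + \frac{X}{3}}{8} = - \frac{3}{8} + \frac{X}{24} + \frac{3 X^{2}}{8}$)
$N{\left(7 \right)} + f{\left(-31 \right)} = \frac{1}{7 + 7^{\frac{3}{2}}} + \left(- \frac{3}{8} + \frac{1}{24} \left(-31\right) + \frac{3 \left(-31\right)^{2}}{8}\right) = \frac{1}{7 + 7 \sqrt{7}} - - \frac{8609}{24} = \frac{1}{7 + 7 \sqrt{7}} + \frac{8609}{24} = \frac{8609}{24} + \frac{1}{7 + 7 \sqrt{7}}$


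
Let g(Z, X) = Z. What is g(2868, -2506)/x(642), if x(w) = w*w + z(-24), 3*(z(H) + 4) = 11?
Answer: 8604/1236491 ≈ 0.0069584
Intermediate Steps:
z(H) = -⅓ (z(H) = -4 + (⅓)*11 = -4 + 11/3 = -⅓)
x(w) = -⅓ + w² (x(w) = w*w - ⅓ = w² - ⅓ = -⅓ + w²)
g(2868, -2506)/x(642) = 2868/(-⅓ + 642²) = 2868/(-⅓ + 412164) = 2868/(1236491/3) = 2868*(3/1236491) = 8604/1236491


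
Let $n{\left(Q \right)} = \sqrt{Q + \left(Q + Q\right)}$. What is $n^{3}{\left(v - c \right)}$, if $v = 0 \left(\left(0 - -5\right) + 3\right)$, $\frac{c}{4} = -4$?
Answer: $192 \sqrt{3} \approx 332.55$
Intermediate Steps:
$c = -16$ ($c = 4 \left(-4\right) = -16$)
$v = 0$ ($v = 0 \left(\left(0 + 5\right) + 3\right) = 0 \left(5 + 3\right) = 0 \cdot 8 = 0$)
$n{\left(Q \right)} = \sqrt{3} \sqrt{Q}$ ($n{\left(Q \right)} = \sqrt{Q + 2 Q} = \sqrt{3 Q} = \sqrt{3} \sqrt{Q}$)
$n^{3}{\left(v - c \right)} = \left(\sqrt{3} \sqrt{0 - -16}\right)^{3} = \left(\sqrt{3} \sqrt{0 + 16}\right)^{3} = \left(\sqrt{3} \sqrt{16}\right)^{3} = \left(\sqrt{3} \cdot 4\right)^{3} = \left(4 \sqrt{3}\right)^{3} = 192 \sqrt{3}$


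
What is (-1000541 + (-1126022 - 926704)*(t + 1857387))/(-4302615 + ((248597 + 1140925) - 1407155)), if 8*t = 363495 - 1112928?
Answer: 14481640047833/17280992 ≈ 8.3801e+5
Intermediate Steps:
t = -749433/8 (t = (363495 - 1112928)/8 = (1/8)*(-749433) = -749433/8 ≈ -93679.)
(-1000541 + (-1126022 - 926704)*(t + 1857387))/(-4302615 + ((248597 + 1140925) - 1407155)) = (-1000541 + (-1126022 - 926704)*(-749433/8 + 1857387))/(-4302615 + ((248597 + 1140925) - 1407155)) = (-1000541 - 2052726*14109663/8)/(-4302615 + (1389522 - 1407155)) = (-1000541 - 14481636045669/4)/(-4302615 - 17633) = -14481640047833/4/(-4320248) = -14481640047833/4*(-1/4320248) = 14481640047833/17280992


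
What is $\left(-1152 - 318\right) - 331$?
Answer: $-1801$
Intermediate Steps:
$\left(-1152 - 318\right) - 331 = -1470 - 331 = -1801$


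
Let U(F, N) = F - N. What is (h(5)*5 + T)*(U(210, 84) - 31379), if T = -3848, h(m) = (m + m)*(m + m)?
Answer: 104635044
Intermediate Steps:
h(m) = 4*m² (h(m) = (2*m)*(2*m) = 4*m²)
(h(5)*5 + T)*(U(210, 84) - 31379) = ((4*5²)*5 - 3848)*((210 - 1*84) - 31379) = ((4*25)*5 - 3848)*((210 - 84) - 31379) = (100*5 - 3848)*(126 - 31379) = (500 - 3848)*(-31253) = -3348*(-31253) = 104635044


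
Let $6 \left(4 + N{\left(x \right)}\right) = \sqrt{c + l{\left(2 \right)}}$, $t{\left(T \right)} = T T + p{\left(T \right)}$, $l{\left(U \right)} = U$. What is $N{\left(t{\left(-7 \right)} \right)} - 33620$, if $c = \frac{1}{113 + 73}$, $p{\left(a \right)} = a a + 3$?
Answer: $-33624 + \frac{\sqrt{69378}}{1116} \approx -33624.0$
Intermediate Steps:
$p{\left(a \right)} = 3 + a^{2}$ ($p{\left(a \right)} = a^{2} + 3 = 3 + a^{2}$)
$c = \frac{1}{186} \approx 0.0053763$
$t{\left(T \right)} = 3 + 2 T^{2}$ ($t{\left(T \right)} = T T + \left(3 + T^{2}\right) = T^{2} + \left(3 + T^{2}\right) = 3 + 2 T^{2}$)
$N{\left(x \right)} = -4 + \frac{\sqrt{69378}}{1116}$ ($N{\left(x \right)} = -4 + \frac{\sqrt{\frac{1}{186} + 2}}{6} = -4 + \frac{\sqrt{\frac{373}{186}}}{6} = -4 + \frac{\frac{1}{186} \sqrt{69378}}{6} = -4 + \frac{\sqrt{69378}}{1116}$)
$N{\left(t{\left(-7 \right)} \right)} - 33620 = \left(-4 + \frac{\sqrt{69378}}{1116}\right) - 33620 = -33624 + \frac{\sqrt{69378}}{1116}$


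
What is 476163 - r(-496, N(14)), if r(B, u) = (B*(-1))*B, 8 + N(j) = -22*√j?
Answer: 722179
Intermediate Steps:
N(j) = -8 - 22*√j
r(B, u) = -B² (r(B, u) = (-B)*B = -B²)
476163 - r(-496, N(14)) = 476163 - (-1)*(-496)² = 476163 - (-1)*246016 = 476163 - 1*(-246016) = 476163 + 246016 = 722179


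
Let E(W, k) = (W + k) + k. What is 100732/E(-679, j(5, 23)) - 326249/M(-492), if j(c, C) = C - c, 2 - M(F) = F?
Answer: -13659985/16718 ≈ -817.08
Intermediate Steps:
M(F) = 2 - F
E(W, k) = W + 2*k
100732/E(-679, j(5, 23)) - 326249/M(-492) = 100732/(-679 + 2*(23 - 1*5)) - 326249/(2 - 1*(-492)) = 100732/(-679 + 2*(23 - 5)) - 326249/(2 + 492) = 100732/(-679 + 2*18) - 326249/494 = 100732/(-679 + 36) - 326249*1/494 = 100732/(-643) - 17171/26 = 100732*(-1/643) - 17171/26 = -100732/643 - 17171/26 = -13659985/16718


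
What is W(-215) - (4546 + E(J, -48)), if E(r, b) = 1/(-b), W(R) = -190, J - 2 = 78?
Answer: -227329/48 ≈ -4736.0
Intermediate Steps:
J = 80 (J = 2 + 78 = 80)
E(r, b) = -1/b
W(-215) - (4546 + E(J, -48)) = -190 - (4546 - 1/(-48)) = -190 - (4546 - 1*(-1/48)) = -190 - (4546 + 1/48) = -190 - 1*218209/48 = -190 - 218209/48 = -227329/48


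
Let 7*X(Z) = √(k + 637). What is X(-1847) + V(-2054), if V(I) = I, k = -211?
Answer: -2054 + √426/7 ≈ -2051.1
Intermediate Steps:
X(Z) = √426/7 (X(Z) = √(-211 + 637)/7 = √426/7)
X(-1847) + V(-2054) = √426/7 - 2054 = -2054 + √426/7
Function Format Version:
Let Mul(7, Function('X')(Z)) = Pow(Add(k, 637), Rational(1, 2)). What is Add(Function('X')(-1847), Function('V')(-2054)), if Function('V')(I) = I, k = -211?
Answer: Add(-2054, Mul(Rational(1, 7), Pow(426, Rational(1, 2)))) ≈ -2051.1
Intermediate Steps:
Function('X')(Z) = Mul(Rational(1, 7), Pow(426, Rational(1, 2))) (Function('X')(Z) = Mul(Rational(1, 7), Pow(Add(-211, 637), Rational(1, 2))) = Mul(Rational(1, 7), Pow(426, Rational(1, 2))))
Add(Function('X')(-1847), Function('V')(-2054)) = Add(Mul(Rational(1, 7), Pow(426, Rational(1, 2))), -2054) = Add(-2054, Mul(Rational(1, 7), Pow(426, Rational(1, 2))))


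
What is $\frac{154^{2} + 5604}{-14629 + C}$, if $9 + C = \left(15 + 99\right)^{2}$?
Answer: $- \frac{14660}{821} \approx -17.856$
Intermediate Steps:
$C = 12987$ ($C = -9 + \left(15 + 99\right)^{2} = -9 + 114^{2} = -9 + 12996 = 12987$)
$\frac{154^{2} + 5604}{-14629 + C} = \frac{154^{2} + 5604}{-14629 + 12987} = \frac{23716 + 5604}{-1642} = 29320 \left(- \frac{1}{1642}\right) = - \frac{14660}{821}$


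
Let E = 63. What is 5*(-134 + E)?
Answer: -355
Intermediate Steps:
5*(-134 + E) = 5*(-134 + 63) = 5*(-71) = -355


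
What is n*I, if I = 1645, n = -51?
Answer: -83895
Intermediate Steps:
n*I = -51*1645 = -83895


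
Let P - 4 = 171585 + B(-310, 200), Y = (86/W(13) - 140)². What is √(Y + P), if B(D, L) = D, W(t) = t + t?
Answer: 2*√8025970/13 ≈ 435.85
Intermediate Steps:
W(t) = 2*t
Y = 3157729/169 (Y = (86/((2*13)) - 140)² = (86/26 - 140)² = (86*(1/26) - 140)² = (43/13 - 140)² = (-1777/13)² = 3157729/169 ≈ 18685.)
P = 171279 (P = 4 + (171585 - 310) = 4 + 171275 = 171279)
√(Y + P) = √(3157729/169 + 171279) = √(32103880/169) = 2*√8025970/13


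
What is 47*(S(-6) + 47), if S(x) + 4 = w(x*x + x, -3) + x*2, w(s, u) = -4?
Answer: 1269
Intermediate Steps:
S(x) = -8 + 2*x (S(x) = -4 + (-4 + x*2) = -4 + (-4 + 2*x) = -8 + 2*x)
47*(S(-6) + 47) = 47*((-8 + 2*(-6)) + 47) = 47*((-8 - 12) + 47) = 47*(-20 + 47) = 47*27 = 1269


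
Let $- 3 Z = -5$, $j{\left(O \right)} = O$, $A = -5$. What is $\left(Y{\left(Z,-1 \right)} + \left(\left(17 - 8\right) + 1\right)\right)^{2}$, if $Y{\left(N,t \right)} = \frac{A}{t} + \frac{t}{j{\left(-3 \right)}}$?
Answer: $\frac{2116}{9} \approx 235.11$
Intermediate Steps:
$Z = \frac{5}{3}$ ($Z = \left(- \frac{1}{3}\right) \left(-5\right) = \frac{5}{3} \approx 1.6667$)
$Y{\left(N,t \right)} = - \frac{5}{t} - \frac{t}{3}$ ($Y{\left(N,t \right)} = - \frac{5}{t} + \frac{t}{-3} = - \frac{5}{t} + t \left(- \frac{1}{3}\right) = - \frac{5}{t} - \frac{t}{3}$)
$\left(Y{\left(Z,-1 \right)} + \left(\left(17 - 8\right) + 1\right)\right)^{2} = \left(\left(- \frac{5}{-1} - - \frac{1}{3}\right) + \left(\left(17 - 8\right) + 1\right)\right)^{2} = \left(\left(\left(-5\right) \left(-1\right) + \frac{1}{3}\right) + \left(9 + 1\right)\right)^{2} = \left(\left(5 + \frac{1}{3}\right) + 10\right)^{2} = \left(\frac{16}{3} + 10\right)^{2} = \left(\frac{46}{3}\right)^{2} = \frac{2116}{9}$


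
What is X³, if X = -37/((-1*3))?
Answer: 50653/27 ≈ 1876.0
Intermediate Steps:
X = 37/3 (X = -37/(-3) = -37*(-⅓) = 37/3 ≈ 12.333)
X³ = (37/3)³ = 50653/27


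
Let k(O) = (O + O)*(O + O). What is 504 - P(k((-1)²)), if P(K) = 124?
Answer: 380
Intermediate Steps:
k(O) = 4*O² (k(O) = (2*O)*(2*O) = 4*O²)
504 - P(k((-1)²)) = 504 - 1*124 = 504 - 124 = 380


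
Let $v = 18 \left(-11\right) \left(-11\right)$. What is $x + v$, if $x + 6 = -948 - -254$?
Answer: $1478$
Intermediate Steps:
$x = -700$ ($x = -6 - 694 = -700$)
$v = 2178$ ($v = \left(-198\right) \left(-11\right) = 2178$)
$x + v = -700 + 2178 = 1478$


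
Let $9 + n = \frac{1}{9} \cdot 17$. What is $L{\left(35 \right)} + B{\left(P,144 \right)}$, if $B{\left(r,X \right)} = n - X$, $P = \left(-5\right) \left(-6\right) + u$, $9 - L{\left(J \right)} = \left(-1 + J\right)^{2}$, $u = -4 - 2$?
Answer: $- \frac{11683}{9} \approx -1298.1$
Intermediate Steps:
$u = -6$
$L{\left(J \right)} = 9 - \left(-1 + J\right)^{2}$
$n = - \frac{64}{9}$ ($n = -9 + \frac{1}{9} \cdot 17 = -9 + \frac{17}{9} = - \frac{64}{9} \approx -7.1111$)
$P = 24$ ($P = \left(-5\right) \left(-6\right) - 6 = 30 - 6 = 24$)
$B{\left(r,X \right)} = - \frac{64}{9} - X$
$L{\left(35 \right)} + B{\left(P,144 \right)} = \left(9 - \left(-1 + 35\right)^{2}\right) - \frac{1360}{9} = \left(9 - 34^{2}\right) - \frac{1360}{9} = \left(9 - 1156\right) - \frac{1360}{9} = -1147 - \frac{1360}{9} = - \frac{11683}{9}$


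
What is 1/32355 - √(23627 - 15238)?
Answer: 1/32355 - √8389 ≈ -91.591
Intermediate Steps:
1/32355 - √(23627 - 15238) = 1/32355 - √8389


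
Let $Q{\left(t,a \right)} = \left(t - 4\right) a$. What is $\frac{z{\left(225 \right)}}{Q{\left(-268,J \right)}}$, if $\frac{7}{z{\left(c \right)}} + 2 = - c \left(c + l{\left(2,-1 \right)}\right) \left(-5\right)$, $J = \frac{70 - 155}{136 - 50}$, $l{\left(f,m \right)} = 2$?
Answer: $\frac{301}{2952111880} \approx 1.0196 \cdot 10^{-7}$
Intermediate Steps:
$J = - \frac{85}{86} \approx -0.98837$
$z{\left(c \right)} = \frac{7}{-2 + 5 c \left(2 + c\right)}$ ($z{\left(c \right)} = \frac{7}{-2 + - c \left(c + 2\right) \left(-5\right)} = \frac{7}{-2 + - c \left(2 + c\right) \left(-5\right)} = \frac{7}{-2 + 5 c \left(2 + c\right)}$)
$Q{\left(t,a \right)} = a \left(-4 + t\right)$ ($Q{\left(t,a \right)} = \left(-4 + t\right) a = a \left(-4 + t\right)$)
$\frac{z{\left(225 \right)}}{Q{\left(-268,J \right)}} = \frac{7 \frac{1}{-2 + 5 \cdot 225^{2} + 10 \cdot 225}}{\left(- \frac{85}{86}\right) \left(-4 - 268\right)} = \frac{7 \frac{1}{-2 + 5 \cdot 50625 + 2250}}{\left(- \frac{85}{86}\right) \left(-272\right)} = \frac{7 \frac{1}{-2 + 253125 + 2250}}{\frac{11560}{43}} = \frac{7}{255373} \cdot \frac{43}{11560} = \frac{301}{2952111880}$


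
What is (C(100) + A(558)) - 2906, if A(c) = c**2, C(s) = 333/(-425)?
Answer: 131094317/425 ≈ 3.0846e+5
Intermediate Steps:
C(s) = -333/425 (C(s) = 333*(-1/425) = -333/425)
(C(100) + A(558)) - 2906 = (-333/425 + 558**2) - 2906 = (-333/425 + 311364) - 2906 = 132329367/425 - 2906 = 131094317/425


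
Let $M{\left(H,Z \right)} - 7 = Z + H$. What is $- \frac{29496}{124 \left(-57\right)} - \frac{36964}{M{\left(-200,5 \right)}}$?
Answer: $\frac{5558475}{27683} \approx 200.79$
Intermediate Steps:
$M{\left(H,Z \right)} = 7 + H + Z$ ($M{\left(H,Z \right)} = 7 + \left(Z + H\right) = 7 + \left(H + Z\right) = 7 + H + Z$)
$- \frac{29496}{124 \left(-57\right)} - \frac{36964}{M{\left(-200,5 \right)}} = - \frac{29496}{124 \left(-57\right)} - \frac{36964}{7 - 200 + 5} = - \frac{29496}{-7068} - \frac{36964}{-188} = \left(-29496\right) \left(- \frac{1}{7068}\right) - - \frac{9241}{47} = \frac{2458}{589} + \frac{9241}{47} = \frac{5558475}{27683}$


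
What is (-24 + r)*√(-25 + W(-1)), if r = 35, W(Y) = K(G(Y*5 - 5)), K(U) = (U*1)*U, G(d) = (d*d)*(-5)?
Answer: 165*√1111 ≈ 5499.7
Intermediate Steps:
G(d) = -5*d² (G(d) = d²*(-5) = -5*d²)
K(U) = U² (K(U) = U*U = U²)
W(Y) = 25*(-5 + 5*Y)⁴ (W(Y) = (-5*(Y*5 - 5)²)² = (-5*(5*Y - 5)²)² = (-5*(-5 + 5*Y)²)² = 25*(-5 + 5*Y)⁴)
(-24 + r)*√(-25 + W(-1)) = (-24 + 35)*√(-25 + 15625*(-1 - 1)⁴) = 11*√(-25 + 15625*(-2)⁴) = 11*√(-25 + 15625*16) = 11*√(-25 + 250000) = 11*√249975 = 11*(15*√1111) = 165*√1111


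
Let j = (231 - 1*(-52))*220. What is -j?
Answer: -62260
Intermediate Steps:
j = 62260 (j = (231 + 52)*220 = 283*220 = 62260)
-j = -1*62260 = -62260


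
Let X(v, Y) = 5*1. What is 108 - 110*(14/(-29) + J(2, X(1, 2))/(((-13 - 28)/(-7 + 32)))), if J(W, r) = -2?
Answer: 32052/1189 ≈ 26.957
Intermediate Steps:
X(v, Y) = 5
108 - 110*(14/(-29) + J(2, X(1, 2))/(((-13 - 28)/(-7 + 32)))) = 108 - 110*(14/(-29) - 2*(-7 + 32)/(-13 - 28)) = 108 - 110*(14*(-1/29) - 2/((-41/25))) = 108 - 110*(-14/29 - 2/((-41*1/25))) = 108 - 110*(-14/29 - 2/(-41/25)) = 108 - 110*(-14/29 - 2*(-25/41)) = 108 - 110*(-14/29 + 50/41) = 108 - 110*876/1189 = 108 - 96360/1189 = 32052/1189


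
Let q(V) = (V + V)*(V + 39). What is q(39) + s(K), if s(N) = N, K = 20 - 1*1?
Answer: 6103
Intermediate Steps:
K = 19 (K = 20 - 1 = 19)
q(V) = 2*V*(39 + V) (q(V) = (2*V)*(39 + V) = 2*V*(39 + V))
q(39) + s(K) = 2*39*(39 + 39) + 19 = 2*39*78 + 19 = 6084 + 19 = 6103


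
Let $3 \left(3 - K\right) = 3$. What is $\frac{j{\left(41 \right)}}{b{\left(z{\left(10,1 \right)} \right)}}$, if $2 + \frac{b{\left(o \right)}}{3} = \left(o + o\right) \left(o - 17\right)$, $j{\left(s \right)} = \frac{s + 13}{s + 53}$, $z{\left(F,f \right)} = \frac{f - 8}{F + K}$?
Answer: $\frac{648}{62651} \approx 0.010343$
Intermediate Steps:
$K = 2$ ($K = 3 - 1 = 2$)
$z{\left(F,f \right)} = \frac{-8 + f}{2 + F}$ ($z{\left(F,f \right)} = \frac{f - 8}{F + 2} = \frac{-8 + f}{2 + F}$)
$j{\left(s \right)} = \frac{13 + s}{53 + s}$
$b{\left(o \right)} = -6 + 6 o \left(-17 + o\right)$ ($b{\left(o \right)} = -6 + 3 \left(o + o\right) \left(o - 17\right) = -6 + 3 \cdot 2 o \left(-17 + o\right) = -6 + 6 o \left(-17 + o\right)$)
$\frac{j{\left(41 \right)}}{b{\left(z{\left(10,1 \right)} \right)}} = \frac{\frac{1}{53 + 41} \left(13 + 41\right)}{-6 - 102 \frac{-8 + 1}{2 + 10} + 6 \left(\frac{-8 + 1}{2 + 10}\right)^{2}} = \frac{\frac{1}{94} \cdot 54}{-6 - 102 \cdot \frac{1}{12} \left(-7\right) + 6 \left(\frac{1}{12} \left(-7\right)\right)^{2}} = \frac{27}{47 \left(-6 - - \frac{119}{2} + 6 \left(- \frac{7}{12}\right)^{2}\right)} = \frac{27}{47 \left(-6 + \frac{119}{2} + 6 \cdot \frac{49}{144}\right)} = \frac{27}{47 \left(-6 + \frac{119}{2} + \frac{49}{24}\right)} = \frac{27}{47 \cdot \frac{1333}{24}} = \frac{27}{47} \cdot \frac{24}{1333} = \frac{648}{62651}$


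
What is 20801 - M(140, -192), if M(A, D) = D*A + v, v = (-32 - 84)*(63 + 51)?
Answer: 60905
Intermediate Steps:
v = -13224 (v = -116*114 = -13224)
M(A, D) = -13224 + A*D (M(A, D) = D*A - 13224 = A*D - 13224 = -13224 + A*D)
20801 - M(140, -192) = 20801 - (-13224 + 140*(-192)) = 20801 - (-13224 - 26880) = 20801 - 1*(-40104) = 20801 + 40104 = 60905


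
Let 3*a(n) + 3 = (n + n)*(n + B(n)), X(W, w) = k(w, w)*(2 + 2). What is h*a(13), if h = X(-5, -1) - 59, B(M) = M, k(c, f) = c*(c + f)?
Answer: -11441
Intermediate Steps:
X(W, w) = 8*w**2 (X(W, w) = (w*(w + w))*(2 + 2) = (w*(2*w))*4 = (2*w**2)*4 = 8*w**2)
a(n) = -1 + 4*n**2/3 (a(n) = -1 + ((n + n)*(n + n))/3 = -1 + ((2*n)*(2*n))/3 = -1 + (4*n**2)/3 = -1 + 4*n**2/3)
h = -51 (h = 8*(-1)**2 - 59 = 8*1 - 59 = 8 - 59 = -51)
h*a(13) = -51*(-1 + (4/3)*13**2) = -51*(-1 + (4/3)*169) = -51*(-1 + 676/3) = -51*673/3 = -11441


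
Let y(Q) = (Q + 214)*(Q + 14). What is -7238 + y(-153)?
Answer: -15717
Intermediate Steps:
y(Q) = (14 + Q)*(214 + Q) (y(Q) = (214 + Q)*(14 + Q) = (14 + Q)*(214 + Q))
-7238 + y(-153) = -7238 + (2996 + (-153)² + 228*(-153)) = -7238 + (2996 + 23409 - 34884) = -7238 - 8479 = -15717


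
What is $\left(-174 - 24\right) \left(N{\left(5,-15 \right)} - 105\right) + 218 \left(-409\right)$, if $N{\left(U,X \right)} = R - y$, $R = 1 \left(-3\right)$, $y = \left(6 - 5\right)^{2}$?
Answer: $-67580$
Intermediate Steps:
$y = 1$ ($y = 1^{2} = 1$)
$R = -3$
$N{\left(U,X \right)} = -4$ ($N{\left(U,X \right)} = -3 - 1 = -4$)
$\left(-174 - 24\right) \left(N{\left(5,-15 \right)} - 105\right) + 218 \left(-409\right) = \left(-174 - 24\right) \left(-4 - 105\right) + 218 \left(-409\right) = \left(-198\right) \left(-109\right) - 89162 = 21582 - 89162 = -67580$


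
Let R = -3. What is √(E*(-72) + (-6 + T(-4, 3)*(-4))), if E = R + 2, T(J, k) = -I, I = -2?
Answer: √58 ≈ 7.6158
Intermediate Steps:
T(J, k) = 2 (T(J, k) = -1*(-2) = 2)
E = -1 (E = -3 + 2 = -1)
√(E*(-72) + (-6 + T(-4, 3)*(-4))) = √(-1*(-72) + (-6 + 2*(-4))) = √(72 + (-6 - 8)) = √(72 - 14) = √58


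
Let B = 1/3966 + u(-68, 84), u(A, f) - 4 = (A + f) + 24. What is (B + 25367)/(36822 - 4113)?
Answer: 100780027/129723894 ≈ 0.77688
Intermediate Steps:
u(A, f) = 28 + A + f (u(A, f) = 4 + ((A + f) + 24) = 4 + (24 + A + f) = 28 + A + f)
B = 174505/3966 (B = 1/3966 + (28 - 68 + 84) = 1/3966 + 44 = 174505/3966 ≈ 44.000)
(B + 25367)/(36822 - 4113) = (174505/3966 + 25367)/(36822 - 4113) = (100780027/3966)/32709 = (100780027/3966)*(1/32709) = 100780027/129723894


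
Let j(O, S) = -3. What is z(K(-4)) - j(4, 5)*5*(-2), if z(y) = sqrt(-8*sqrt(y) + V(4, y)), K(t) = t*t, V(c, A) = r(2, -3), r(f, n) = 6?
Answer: -30 + I*sqrt(26) ≈ -30.0 + 5.099*I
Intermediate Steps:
V(c, A) = 6
K(t) = t**2
z(y) = sqrt(6 - 8*sqrt(y)) (z(y) = sqrt(-8*sqrt(y) + 6) = sqrt(6 - 8*sqrt(y)))
z(K(-4)) - j(4, 5)*5*(-2) = sqrt(6 - 8*sqrt((-4)**2)) - (-3*5)*(-2) = sqrt(6 - 8*sqrt(16)) - (-15)*(-2) = sqrt(6 - 8*4) - 1*30 = sqrt(6 - 32) - 30 = sqrt(-26) - 30 = I*sqrt(26) - 30 = -30 + I*sqrt(26)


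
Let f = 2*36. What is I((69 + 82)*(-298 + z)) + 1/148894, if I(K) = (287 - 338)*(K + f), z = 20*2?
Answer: 295284496285/148894 ≈ 1.9832e+6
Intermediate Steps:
z = 40
f = 72
I(K) = -3672 - 51*K (I(K) = (287 - 338)*(K + 72) = -51*(72 + K) = -3672 - 51*K)
I((69 + 82)*(-298 + z)) + 1/148894 = (-3672 - 51*(69 + 82)*(-298 + 40)) + 1/148894 = (-3672 - 7701*(-258)) + 1/148894 = (-3672 - 51*(-38958)) + 1/148894 = (-3672 + 1986858) + 1/148894 = 1983186 + 1/148894 = 295284496285/148894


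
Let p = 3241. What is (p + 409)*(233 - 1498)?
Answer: -4617250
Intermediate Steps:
(p + 409)*(233 - 1498) = (3241 + 409)*(233 - 1498) = 3650*(-1265) = -4617250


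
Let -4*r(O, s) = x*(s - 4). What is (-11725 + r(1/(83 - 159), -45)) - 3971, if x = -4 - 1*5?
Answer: -63225/4 ≈ -15806.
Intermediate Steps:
x = -9 (x = -4 - 5 = -9)
r(O, s) = -9 + 9*s/4 (r(O, s) = -(-9)*(s - 4)/4 = -(-9)*(-4 + s)/4 = -(36 - 9*s)/4 = -9 + 9*s/4)
(-11725 + r(1/(83 - 159), -45)) - 3971 = (-11725 + (-9 + (9/4)*(-45))) - 3971 = (-11725 + (-9 - 405/4)) - 3971 = (-11725 - 441/4) - 3971 = -47341/4 - 3971 = -63225/4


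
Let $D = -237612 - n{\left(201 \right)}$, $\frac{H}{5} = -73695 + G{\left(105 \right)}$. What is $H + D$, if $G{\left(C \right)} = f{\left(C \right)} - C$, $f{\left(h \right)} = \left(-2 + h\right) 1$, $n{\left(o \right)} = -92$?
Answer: $-606005$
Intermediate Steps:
$f{\left(h \right)} = -2 + h$
$G{\left(C \right)} = -2$ ($G{\left(C \right)} = \left(-2 + C\right) - C = -2$)
$H = -368485$ ($H = 5 \left(-73695 - 2\right) = 5 \left(-73697\right) = -368485$)
$D = -237520$ ($D = -237612 - -92 = -237612 + 92 = -237520$)
$H + D = -368485 - 237520 = -606005$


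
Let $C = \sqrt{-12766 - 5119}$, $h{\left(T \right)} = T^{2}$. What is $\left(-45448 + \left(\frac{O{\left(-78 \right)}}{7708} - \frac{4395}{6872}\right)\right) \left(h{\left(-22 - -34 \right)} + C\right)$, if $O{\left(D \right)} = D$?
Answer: $- \frac{10833239759058}{1655293} - \frac{4212926572967 i \sqrt{365}}{13242344} \approx -6.5446 \cdot 10^{6} - 6.0781 \cdot 10^{6} i$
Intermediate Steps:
$C = 7 i \sqrt{365}$ ($C = \sqrt{-17885} = 7 i \sqrt{365} \approx 133.73 i$)
$\left(-45448 + \left(\frac{O{\left(-78 \right)}}{7708} - \frac{4395}{6872}\right)\right) \left(h{\left(-22 - -34 \right)} + C\right) = \left(-45448 - \left(\frac{39}{3854} + \frac{4395}{6872}\right)\right) \left(\left(-22 - -34\right)^{2} + 7 i \sqrt{365}\right) = \left(-45448 - \frac{8603169}{13242344}\right) \left(\left(-22 + 34\right)^{2} + 7 i \sqrt{365}\right) = \left(-45448 - \frac{8603169}{13242344}\right) \left(12^{2} + 7 i \sqrt{365}\right) = \left(-45448 - \frac{8603169}{13242344}\right) \left(144 + 7 i \sqrt{365}\right) = - \frac{601846653281 \left(144 + 7 i \sqrt{365}\right)}{13242344} = - \frac{10833239759058}{1655293} - \frac{4212926572967 i \sqrt{365}}{13242344}$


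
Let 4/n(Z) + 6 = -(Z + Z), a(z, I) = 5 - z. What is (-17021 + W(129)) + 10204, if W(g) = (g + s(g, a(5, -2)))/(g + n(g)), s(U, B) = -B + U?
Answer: -58016093/8513 ≈ -6815.0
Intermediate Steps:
s(U, B) = U - B
n(Z) = 4/(-6 - 2*Z) (n(Z) = 4/(-6 - (Z + Z)) = 4/(-6 - 2*Z))
W(g) = 2*g/(g - 2/(3 + g)) (W(g) = (g + (g - (5 - 1*5)))/(g - 2/(3 + g)) = (g + (g - (5 - 5)))/(g - 2/(3 + g)) = (g + (g - 1*0))/(g - 2/(3 + g)) = (g + (g + 0))/(g - 2/(3 + g)) = (g + g)/(g - 2/(3 + g)) = (2*g)/(g - 2/(3 + g)) = 2*g/(g - 2/(3 + g)))
(-17021 + W(129)) + 10204 = (-17021 + 2*129*(3 + 129)/(-2 + 129*(3 + 129))) + 10204 = (-17021 + 2*129*132/(-2 + 129*132)) + 10204 = (-17021 + 2*129*132/(-2 + 17028)) + 10204 = (-17021 + 2*129*132/17026) + 10204 = (-17021 + 2*129*(1/17026)*132) + 10204 = (-17021 + 17028/8513) + 10204 = -144882745/8513 + 10204 = -58016093/8513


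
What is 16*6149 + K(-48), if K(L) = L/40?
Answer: 491914/5 ≈ 98383.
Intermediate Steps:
K(L) = L/40 (K(L) = L*(1/40) = L/40)
16*6149 + K(-48) = 16*6149 + (1/40)*(-48) = 98384 - 6/5 = 491914/5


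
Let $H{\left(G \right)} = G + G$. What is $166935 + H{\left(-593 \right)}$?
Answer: $165749$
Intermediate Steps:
$H{\left(G \right)} = 2 G$
$166935 + H{\left(-593 \right)} = 166935 + 2 \left(-593\right) = 166935 - 1186 = 165749$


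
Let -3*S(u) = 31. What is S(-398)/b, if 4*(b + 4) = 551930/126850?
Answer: 1572940/443301 ≈ 3.5482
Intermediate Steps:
S(u) = -31/3 (S(u) = -1/3*31 = -31/3)
b = -147767/50740 (b = -4 + (551930/126850)/4 = -4 + (551930*(1/126850))/4 = -4 + (1/4)*(55193/12685) = -4 + 55193/50740 = -147767/50740 ≈ -2.9122)
S(-398)/b = -31/(3*(-147767/50740)) = -31/3*(-50740/147767) = 1572940/443301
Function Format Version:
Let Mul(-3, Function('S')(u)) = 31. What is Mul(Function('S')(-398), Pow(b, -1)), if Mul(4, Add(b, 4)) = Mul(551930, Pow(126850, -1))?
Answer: Rational(1572940, 443301) ≈ 3.5482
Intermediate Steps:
Function('S')(u) = Rational(-31, 3) (Function('S')(u) = Mul(Rational(-1, 3), 31) = Rational(-31, 3))
b = Rational(-147767, 50740) (b = Add(-4, Mul(Rational(1, 4), Mul(551930, Pow(126850, -1)))) = Add(-4, Mul(Rational(1, 4), Mul(551930, Rational(1, 126850)))) = Add(-4, Mul(Rational(1, 4), Rational(55193, 12685))) = Add(-4, Rational(55193, 50740)) = Rational(-147767, 50740) ≈ -2.9122)
Mul(Function('S')(-398), Pow(b, -1)) = Mul(Rational(-31, 3), Pow(Rational(-147767, 50740), -1)) = Mul(Rational(-31, 3), Rational(-50740, 147767)) = Rational(1572940, 443301)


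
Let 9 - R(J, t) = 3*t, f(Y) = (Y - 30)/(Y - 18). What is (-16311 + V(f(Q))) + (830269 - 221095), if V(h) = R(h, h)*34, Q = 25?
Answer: 4152693/7 ≈ 5.9324e+5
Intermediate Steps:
f(Y) = (-30 + Y)/(-18 + Y)
R(J, t) = 9 - 3*t
V(h) = 306 - 102*h (V(h) = (9 - 3*h)*34 = 306 - 102*h)
(-16311 + V(f(Q))) + (830269 - 221095) = (-16311 + (306 - 102*(-30 + 25)/(-18 + 25))) + (830269 - 221095) = (-16311 + (306 - 102*(-5)/7)) + 609174 = (-16311 + (306 - 102*(-5/7))) + 609174 = (-16311 + (306 + 510/7)) + 609174 = (-16311 + 2652/7) + 609174 = -111525/7 + 609174 = 4152693/7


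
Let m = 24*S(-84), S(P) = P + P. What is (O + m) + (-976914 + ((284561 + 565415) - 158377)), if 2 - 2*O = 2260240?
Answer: -1419466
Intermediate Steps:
O = -1130119 (O = 1 - ½*2260240 = 1 - 1130120 = -1130119)
S(P) = 2*P
m = -4032 (m = 24*(2*(-84)) = 24*(-168) = -4032)
(O + m) + (-976914 + ((284561 + 565415) - 158377)) = (-1130119 - 4032) + (-976914 + ((284561 + 565415) - 158377)) = -1134151 + (-976914 + (849976 - 158377)) = -1134151 + (-976914 + 691599) = -1134151 - 285315 = -1419466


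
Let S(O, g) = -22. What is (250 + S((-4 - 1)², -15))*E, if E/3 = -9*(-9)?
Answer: 55404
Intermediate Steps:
E = 243 (E = 3*(-9*(-9)) = 3*81 = 243)
(250 + S((-4 - 1)², -15))*E = (250 - 22)*243 = 228*243 = 55404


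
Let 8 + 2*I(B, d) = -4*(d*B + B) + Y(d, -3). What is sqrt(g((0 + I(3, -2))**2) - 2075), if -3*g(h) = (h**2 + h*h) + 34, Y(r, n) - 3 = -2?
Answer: I*sqrt(33798)/4 ≈ 45.961*I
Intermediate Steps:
Y(r, n) = 1 (Y(r, n) = 3 - 2 = 1)
I(B, d) = -7/2 - 2*B - 2*B*d (I(B, d) = -4 + (-4*(d*B + B) + 1)/2 = -4 + (-4*(B*d + B) + 1)/2 = -4 + (-4*(B + B*d) + 1)/2 = -4 + ((-4*B - 4*B*d) + 1)/2 = -4 + (1 - 4*B - 4*B*d)/2 = -4 + (1/2 - 2*B - 2*B*d) = -7/2 - 2*B - 2*B*d)
g(h) = -34/3 - 2*h**2/3 (g(h) = -((h**2 + h*h) + 34)/3 = -((h**2 + h**2) + 34)/3 = -(2*h**2 + 34)/3 = -(34 + 2*h**2)/3 = -34/3 - 2*h**2/3)
sqrt(g((0 + I(3, -2))**2) - 2075) = sqrt((-34/3 - 2*(0 + (-7/2 - 2*3 - 2*3*(-2)))**4/3) - 2075) = sqrt((-34/3 - 2*(0 + (-7/2 - 6 + 12))**4/3) - 2075) = sqrt((-34/3 - 2*(0 + 5/2)**4/3) - 2075) = sqrt((-34/3 - 2*((5/2)**2)**2/3) - 2075) = sqrt((-34/3 - 2*(25/4)**2/3) - 2075) = sqrt((-34/3 - 2/3*625/16) - 2075) = sqrt((-34/3 - 625/24) - 2075) = sqrt(-299/8 - 2075) = sqrt(-16899/8) = I*sqrt(33798)/4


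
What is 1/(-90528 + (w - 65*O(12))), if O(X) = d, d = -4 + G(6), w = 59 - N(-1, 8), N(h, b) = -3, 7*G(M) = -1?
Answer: -7/631377 ≈ -1.1087e-5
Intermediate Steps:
G(M) = -⅐ (G(M) = (⅐)*(-1) = -⅐)
w = 62 (w = 59 - 1*(-3) = 59 + 3 = 62)
d = -29/7 (d = -4 - ⅐ = -29/7 ≈ -4.1429)
O(X) = -29/7
1/(-90528 + (w - 65*O(12))) = 1/(-90528 + (62 - 65*(-29/7))) = 1/(-90528 + (62 + 1885/7)) = 1/(-90528 + 2319/7) = 1/(-631377/7) = -7/631377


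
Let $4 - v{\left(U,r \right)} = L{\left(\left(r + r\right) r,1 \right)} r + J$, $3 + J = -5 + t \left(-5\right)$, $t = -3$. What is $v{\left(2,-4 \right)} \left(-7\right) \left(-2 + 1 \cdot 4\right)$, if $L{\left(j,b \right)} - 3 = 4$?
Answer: $-350$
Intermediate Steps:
$L{\left(j,b \right)} = 7$ ($L{\left(j,b \right)} = 3 + 4 = 7$)
$J = 7$ ($J = -3 - -10 = -3 + \left(-5 + 15\right) = -3 + 10 = 7$)
$v{\left(U,r \right)} = -3 - 7 r$ ($v{\left(U,r \right)} = 4 - \left(7 r + 7\right) = 4 - \left(7 + 7 r\right) = -3 - 7 r$)
$v{\left(2,-4 \right)} \left(-7\right) \left(-2 + 1 \cdot 4\right) = \left(-3 - -28\right) \left(-7\right) \left(-2 + 1 \cdot 4\right) = \left(-3 + 28\right) \left(-7\right) \left(-2 + 4\right) = 25 \left(-7\right) 2 = \left(-175\right) 2 = -350$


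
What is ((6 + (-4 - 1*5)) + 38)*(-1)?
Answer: -35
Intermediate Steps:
((6 + (-4 - 1*5)) + 38)*(-1) = ((6 + (-4 - 5)) + 38)*(-1) = ((6 - 9) + 38)*(-1) = (-3 + 38)*(-1) = 35*(-1) = -35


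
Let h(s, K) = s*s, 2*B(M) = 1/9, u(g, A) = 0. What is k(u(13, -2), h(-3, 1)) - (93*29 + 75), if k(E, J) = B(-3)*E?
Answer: -2772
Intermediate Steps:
B(M) = 1/18 (B(M) = (1/2)/9 = (1/2)*(1/9) = 1/18)
h(s, K) = s**2
k(E, J) = E/18
k(u(13, -2), h(-3, 1)) - (93*29 + 75) = (1/18)*0 - (93*29 + 75) = 0 - (2697 + 75) = 0 - 1*2772 = 0 - 2772 = -2772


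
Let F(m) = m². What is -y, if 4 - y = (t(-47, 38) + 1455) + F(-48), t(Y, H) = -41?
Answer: 3714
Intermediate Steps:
y = -3714 (y = 4 - ((-41 + 1455) + (-48)²) = 4 - (1414 + 2304) = 4 - 1*3718 = 4 - 3718 = -3714)
-y = -1*(-3714) = 3714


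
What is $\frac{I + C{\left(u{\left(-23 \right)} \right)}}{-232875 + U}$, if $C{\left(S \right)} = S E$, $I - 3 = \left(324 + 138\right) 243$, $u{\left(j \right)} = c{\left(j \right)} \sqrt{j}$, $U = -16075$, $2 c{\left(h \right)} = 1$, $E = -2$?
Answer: $- \frac{112269}{248950} + \frac{i \sqrt{23}}{248950} \approx -0.45097 + 1.9264 \cdot 10^{-5} i$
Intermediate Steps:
$c{\left(h \right)} = \frac{1}{2}$ ($c{\left(h \right)} = \frac{1}{2} \cdot 1 = \frac{1}{2}$)
$u{\left(j \right)} = \frac{\sqrt{j}}{2}$
$I = 112269$ ($I = 3 + \left(324 + 138\right) 243 = 3 + 462 \cdot 243 = 3 + 112266 = 112269$)
$C{\left(S \right)} = - 2 S$ ($C{\left(S \right)} = S \left(-2\right) = - 2 S$)
$\frac{I + C{\left(u{\left(-23 \right)} \right)}}{-232875 + U} = \frac{112269 - 2 \frac{\sqrt{-23}}{2}}{-232875 - 16075} = \frac{112269 - 2 \frac{i \sqrt{23}}{2}}{-248950} = \left(112269 - 2 \frac{i \sqrt{23}}{2}\right) \left(- \frac{1}{248950}\right) = \left(112269 - i \sqrt{23}\right) \left(- \frac{1}{248950}\right) = - \frac{112269}{248950} + \frac{i \sqrt{23}}{248950}$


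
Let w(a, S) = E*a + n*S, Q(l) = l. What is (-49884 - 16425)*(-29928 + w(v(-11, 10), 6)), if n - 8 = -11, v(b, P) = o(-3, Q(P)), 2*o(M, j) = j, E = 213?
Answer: 1915070229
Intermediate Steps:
o(M, j) = j/2
v(b, P) = P/2
n = -3 (n = 8 - 11 = -3)
w(a, S) = -3*S + 213*a (w(a, S) = 213*a - 3*S = -3*S + 213*a)
(-49884 - 16425)*(-29928 + w(v(-11, 10), 6)) = (-49884 - 16425)*(-29928 + (-3*6 + 213*((½)*10))) = -66309*(-29928 + (-18 + 213*5)) = -66309*(-29928 + (-18 + 1065)) = -66309*(-29928 + 1047) = -66309*(-28881) = 1915070229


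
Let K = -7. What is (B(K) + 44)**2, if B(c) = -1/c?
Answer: 95481/49 ≈ 1948.6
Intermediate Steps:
(B(K) + 44)**2 = (-1/(-7) + 44)**2 = (-1*(-1/7) + 44)**2 = (1/7 + 44)**2 = (309/7)**2 = 95481/49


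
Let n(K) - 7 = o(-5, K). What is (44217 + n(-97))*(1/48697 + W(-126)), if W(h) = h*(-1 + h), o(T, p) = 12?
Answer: 34470876237220/48697 ≈ 7.0786e+8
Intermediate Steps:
n(K) = 19 (n(K) = 7 + 12 = 19)
(44217 + n(-97))*(1/48697 + W(-126)) = (44217 + 19)*(1/48697 - 126*(-1 - 126)) = 44236*(1/48697 - 126*(-127)) = 44236*(1/48697 + 16002) = 44236*(779249395/48697) = 34470876237220/48697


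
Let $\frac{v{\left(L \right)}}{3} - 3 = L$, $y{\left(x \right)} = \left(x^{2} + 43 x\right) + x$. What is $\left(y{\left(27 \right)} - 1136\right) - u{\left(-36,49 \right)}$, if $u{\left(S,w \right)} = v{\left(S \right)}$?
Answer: $880$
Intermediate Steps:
$y{\left(x \right)} = x^{2} + 44 x$
$v{\left(L \right)} = 9 + 3 L$
$u{\left(S,w \right)} = 9 + 3 S$
$\left(y{\left(27 \right)} - 1136\right) - u{\left(-36,49 \right)} = \left(27 \left(44 + 27\right) - 1136\right) - \left(9 + 3 \left(-36\right)\right) = \left(27 \cdot 71 - 1136\right) - \left(9 - 108\right) = \left(1917 - 1136\right) - -99 = 781 + 99 = 880$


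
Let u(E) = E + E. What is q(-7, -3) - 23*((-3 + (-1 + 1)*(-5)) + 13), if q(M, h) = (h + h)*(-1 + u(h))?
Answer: -188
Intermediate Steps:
u(E) = 2*E
q(M, h) = 2*h*(-1 + 2*h) (q(M, h) = (h + h)*(-1 + 2*h) = (2*h)*(-1 + 2*h) = 2*h*(-1 + 2*h))
q(-7, -3) - 23*((-3 + (-1 + 1)*(-5)) + 13) = 2*(-3)*(-1 + 2*(-3)) - 23*((-3 + (-1 + 1)*(-5)) + 13) = 2*(-3)*(-1 - 6) - 23*((-3 + 0*(-5)) + 13) = 2*(-3)*(-7) - 23*((-3 + 0) + 13) = 42 - 23*(-3 + 13) = 42 - 23*10 = 42 - 230 = -188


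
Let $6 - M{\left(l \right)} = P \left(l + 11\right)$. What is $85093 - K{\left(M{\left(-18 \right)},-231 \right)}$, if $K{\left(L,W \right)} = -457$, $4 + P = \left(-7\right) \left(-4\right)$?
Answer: $85550$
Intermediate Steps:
$P = 24$ ($P = -4 - -28 = -4 + 28 = 24$)
$M{\left(l \right)} = -258 - 24 l$ ($M{\left(l \right)} = 6 - 24 \left(l + 11\right) = 6 - 24 \left(11 + l\right) = 6 - \left(264 + 24 l\right) = -258 - 24 l$)
$85093 - K{\left(M{\left(-18 \right)},-231 \right)} = 85093 - -457 = 85093 + 457 = 85550$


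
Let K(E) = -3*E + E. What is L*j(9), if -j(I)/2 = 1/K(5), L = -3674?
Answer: -3674/5 ≈ -734.80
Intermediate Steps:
K(E) = -2*E
j(I) = ⅕ (j(I) = -2/((-2*5)) = -2/(-10) = -2*(-⅒) = ⅕)
L*j(9) = -3674*⅕ = -3674/5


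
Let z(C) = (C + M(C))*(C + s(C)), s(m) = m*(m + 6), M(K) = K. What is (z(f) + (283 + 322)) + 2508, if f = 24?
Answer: 38825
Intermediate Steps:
s(m) = m*(6 + m)
z(C) = 2*C*(C + C*(6 + C)) (z(C) = (C + C)*(C + C*(6 + C)) = (2*C)*(C + C*(6 + C)) = 2*C*(C + C*(6 + C)))
(z(f) + (283 + 322)) + 2508 = (2*24²*(7 + 24) + (283 + 322)) + 2508 = (2*576*31 + 605) + 2508 = (35712 + 605) + 2508 = 36317 + 2508 = 38825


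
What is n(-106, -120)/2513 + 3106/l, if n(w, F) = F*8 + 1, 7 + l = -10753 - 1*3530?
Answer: -1536392/2565055 ≈ -0.59897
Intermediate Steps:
l = -14290 (l = -7 + (-10753 - 1*3530) = -7 + (-10753 - 3530) = -7 - 14283 = -14290)
n(w, F) = 1 + 8*F (n(w, F) = 8*F + 1 = 1 + 8*F)
n(-106, -120)/2513 + 3106/l = (1 + 8*(-120))/2513 + 3106/(-14290) = (1 - 960)*(1/2513) + 3106*(-1/14290) = -959*1/2513 - 1553/7145 = -137/359 - 1553/7145 = -1536392/2565055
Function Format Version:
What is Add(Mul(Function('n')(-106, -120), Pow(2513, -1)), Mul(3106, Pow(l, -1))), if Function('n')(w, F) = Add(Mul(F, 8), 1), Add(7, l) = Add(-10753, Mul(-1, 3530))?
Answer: Rational(-1536392, 2565055) ≈ -0.59897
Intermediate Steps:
l = -14290 (l = Add(-7, Add(-10753, Mul(-1, 3530))) = Add(-7, Add(-10753, -3530)) = Add(-7, -14283) = -14290)
Function('n')(w, F) = Add(1, Mul(8, F)) (Function('n')(w, F) = Add(Mul(8, F), 1) = Add(1, Mul(8, F)))
Add(Mul(Function('n')(-106, -120), Pow(2513, -1)), Mul(3106, Pow(l, -1))) = Add(Mul(Add(1, Mul(8, -120)), Pow(2513, -1)), Mul(3106, Pow(-14290, -1))) = Add(Mul(Add(1, -960), Rational(1, 2513)), Mul(3106, Rational(-1, 14290))) = Add(Mul(-959, Rational(1, 2513)), Rational(-1553, 7145)) = Add(Rational(-137, 359), Rational(-1553, 7145)) = Rational(-1536392, 2565055)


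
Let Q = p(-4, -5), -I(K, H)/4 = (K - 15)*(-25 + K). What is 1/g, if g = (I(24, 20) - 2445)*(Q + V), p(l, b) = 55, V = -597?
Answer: 1/1305678 ≈ 7.6589e-7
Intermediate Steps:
I(K, H) = -4*(-25 + K)*(-15 + K) (I(K, H) = -4*(K - 15)*(-25 + K) = -4*(-15 + K)*(-25 + K) = -4*(-25 + K)*(-15 + K))
Q = 55
g = 1305678 (g = ((-1500 - 4*24**2 + 160*24) - 2445)*(55 - 597) = ((-1500 - 4*576 + 3840) - 2445)*(-542) = ((-1500 - 2304 + 3840) - 2445)*(-542) = (36 - 2445)*(-542) = -2409*(-542) = 1305678)
1/g = 1/1305678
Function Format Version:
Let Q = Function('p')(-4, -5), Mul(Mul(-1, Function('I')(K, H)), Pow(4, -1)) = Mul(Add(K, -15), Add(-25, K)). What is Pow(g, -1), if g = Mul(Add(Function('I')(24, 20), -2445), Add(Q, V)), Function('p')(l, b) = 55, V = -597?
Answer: Rational(1, 1305678) ≈ 7.6589e-7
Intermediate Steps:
Function('I')(K, H) = Mul(-4, Add(-25, K), Add(-15, K)) (Function('I')(K, H) = Mul(-4, Mul(Add(K, -15), Add(-25, K))) = Mul(-4, Mul(Add(-15, K), Add(-25, K))) = Mul(-4, Mul(Add(-25, K), Add(-15, K))) = Mul(-4, Add(-25, K), Add(-15, K)))
Q = 55
g = 1305678 (g = Mul(Add(Add(-1500, Mul(-4, Pow(24, 2)), Mul(160, 24)), -2445), Add(55, -597)) = Mul(Add(Add(-1500, Mul(-4, 576), 3840), -2445), -542) = Mul(Add(Add(-1500, -2304, 3840), -2445), -542) = Mul(Add(36, -2445), -542) = Mul(-2409, -542) = 1305678)
Pow(g, -1) = Pow(1305678, -1) = Rational(1, 1305678)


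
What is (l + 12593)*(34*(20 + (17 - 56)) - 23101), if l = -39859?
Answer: 647485702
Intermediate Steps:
(l + 12593)*(34*(20 + (17 - 56)) - 23101) = (-39859 + 12593)*(34*(20 + (17 - 56)) - 23101) = -27266*(34*(20 - 39) - 23101) = -27266*(34*(-19) - 23101) = -27266*(-646 - 23101) = -27266*(-23747) = 647485702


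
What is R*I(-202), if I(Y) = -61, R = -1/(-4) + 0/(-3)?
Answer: -61/4 ≈ -15.250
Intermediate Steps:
R = 1/4 (R = -1*(-1/4) + 0*(-1/3) = 1/4 + 0 = 1/4 ≈ 0.25000)
R*I(-202) = (1/4)*(-61) = -61/4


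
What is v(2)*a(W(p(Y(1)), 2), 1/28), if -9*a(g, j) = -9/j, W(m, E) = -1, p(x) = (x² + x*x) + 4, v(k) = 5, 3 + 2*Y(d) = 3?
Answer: 140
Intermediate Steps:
Y(d) = 0 (Y(d) = -3/2 + (½)*3 = -3/2 + 3/2 = 0)
p(x) = 4 + 2*x² (p(x) = (x² + x²) + 4 = 2*x² + 4 = 4 + 2*x²)
a(g, j) = 1/j (a(g, j) = -(-1)/j = 1/j)
v(2)*a(W(p(Y(1)), 2), 1/28) = 5/(1/28) = 5*28 = 140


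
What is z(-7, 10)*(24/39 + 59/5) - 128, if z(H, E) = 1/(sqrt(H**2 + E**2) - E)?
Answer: -79922/637 + 807*sqrt(149)/3185 ≈ -122.37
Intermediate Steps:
z(H, E) = 1/(sqrt(E**2 + H**2) - E)
z(-7, 10)*(24/39 + 59/5) - 128 = (-1/(10 - sqrt(10**2 + (-7)**2)))*(24/39 + 59/5) - 128 = (-1/(10 - sqrt(100 + 49)))*(24*(1/39) + 59*(1/5)) - 128 = (-1/(10 - sqrt(149)))*(8/13 + 59/5) - 128 = -1/(10 - sqrt(149))*(807/65) - 128 = -807/(65*(10 - sqrt(149))) - 128 = -128 - 807/(65*(10 - sqrt(149)))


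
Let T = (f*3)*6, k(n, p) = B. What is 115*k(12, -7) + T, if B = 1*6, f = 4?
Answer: 762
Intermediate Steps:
B = 6
k(n, p) = 6
T = 72 (T = (4*3)*6 = 12*6 = 72)
115*k(12, -7) + T = 115*6 + 72 = 690 + 72 = 762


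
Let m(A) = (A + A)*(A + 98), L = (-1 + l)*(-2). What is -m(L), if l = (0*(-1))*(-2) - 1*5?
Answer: -2640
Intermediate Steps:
l = -5 (l = 0*(-2) - 5 = 0 - 5 = -5)
L = 12 (L = (-1 - 5)*(-2) = -6*(-2) = 12)
m(A) = 2*A*(98 + A) (m(A) = (2*A)*(98 + A) = 2*A*(98 + A))
-m(L) = -2*12*(98 + 12) = -2*12*110 = -1*2640 = -2640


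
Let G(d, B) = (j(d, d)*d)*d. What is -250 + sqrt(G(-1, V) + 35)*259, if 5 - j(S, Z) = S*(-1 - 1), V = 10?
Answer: -250 + 259*sqrt(38) ≈ 1346.6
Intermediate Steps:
j(S, Z) = 5 + 2*S (j(S, Z) = 5 - S*(-1 - 1) = 5 - S*(-2) = 5 - (-2)*S = 5 + 2*S)
G(d, B) = d**2*(5 + 2*d) (G(d, B) = ((5 + 2*d)*d)*d = (d*(5 + 2*d))*d = d**2*(5 + 2*d))
-250 + sqrt(G(-1, V) + 35)*259 = -250 + sqrt((-1)**2*(5 + 2*(-1)) + 35)*259 = -250 + sqrt(1*(5 - 2) + 35)*259 = -250 + sqrt(1*3 + 35)*259 = -250 + sqrt(3 + 35)*259 = -250 + sqrt(38)*259 = -250 + 259*sqrt(38)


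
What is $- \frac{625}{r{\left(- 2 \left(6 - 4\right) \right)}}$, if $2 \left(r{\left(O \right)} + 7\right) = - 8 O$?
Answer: $- \frac{625}{9} \approx -69.444$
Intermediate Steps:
$r{\left(O \right)} = -7 - 4 O$ ($r{\left(O \right)} = -7 + \frac{\left(-8\right) O}{2} = -7 - 4 O$)
$- \frac{625}{r{\left(- 2 \left(6 - 4\right) \right)}} = - \frac{625}{-7 - 4 \left(- 2 \left(6 - 4\right)\right)} = - \frac{625}{-7 - 4 \left(\left(-2\right) 2\right)} = - \frac{625}{-7 - -16} = - \frac{625}{-7 + 16} = - \frac{625}{9}$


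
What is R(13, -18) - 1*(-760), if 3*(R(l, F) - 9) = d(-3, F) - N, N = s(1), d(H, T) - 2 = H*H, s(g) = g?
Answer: 2317/3 ≈ 772.33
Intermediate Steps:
d(H, T) = 2 + H² (d(H, T) = 2 + H*H = 2 + H²)
N = 1
R(l, F) = 37/3 (R(l, F) = 9 + ((2 + (-3)²) - 1*1)/3 = 9 + ((2 + 9) - 1)/3 = 9 + (11 - 1)/3 = 9 + (⅓)*10 = 9 + 10/3 = 37/3)
R(13, -18) - 1*(-760) = 37/3 - 1*(-760) = 37/3 + 760 = 2317/3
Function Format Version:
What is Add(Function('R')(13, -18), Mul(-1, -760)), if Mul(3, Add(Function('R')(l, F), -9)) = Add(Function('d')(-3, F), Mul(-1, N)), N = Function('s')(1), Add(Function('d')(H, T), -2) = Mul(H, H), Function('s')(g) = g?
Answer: Rational(2317, 3) ≈ 772.33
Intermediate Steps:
Function('d')(H, T) = Add(2, Pow(H, 2)) (Function('d')(H, T) = Add(2, Mul(H, H)) = Add(2, Pow(H, 2)))
N = 1
Function('R')(l, F) = Rational(37, 3) (Function('R')(l, F) = Add(9, Mul(Rational(1, 3), Add(Add(2, Pow(-3, 2)), Mul(-1, 1)))) = Add(9, Mul(Rational(1, 3), Add(Add(2, 9), -1))) = Add(9, Mul(Rational(1, 3), Add(11, -1))) = Add(9, Mul(Rational(1, 3), 10)) = Add(9, Rational(10, 3)) = Rational(37, 3))
Add(Function('R')(13, -18), Mul(-1, -760)) = Add(Rational(37, 3), Mul(-1, -760)) = Add(Rational(37, 3), 760) = Rational(2317, 3)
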